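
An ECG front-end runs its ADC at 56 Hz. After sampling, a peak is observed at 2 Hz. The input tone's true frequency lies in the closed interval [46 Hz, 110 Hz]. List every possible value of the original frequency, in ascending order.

54 Hz, 58 Hz, 110 Hz

Frequencies that alias to 2 Hz are k·fs ± 2 Hz for integer k ≥ 0.
k=0: 2 Hz.
k=1: 54 Hz, 58 Hz.
k=2: 110 Hz, 114 Hz.
k=3: 166 Hz, 170 Hz.
Within [46 Hz, 110 Hz]: 54 Hz, 58 Hz, 110 Hz.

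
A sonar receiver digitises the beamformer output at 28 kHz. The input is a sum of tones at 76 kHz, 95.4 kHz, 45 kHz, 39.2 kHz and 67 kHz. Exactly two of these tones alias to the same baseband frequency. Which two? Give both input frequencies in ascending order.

fs/2 = 14 kHz.
76 kHz mod fs = 20 kHz.
20 kHz > fs/2 = 14 kHz, folds to fs − 20 kHz = 8 kHz.
95.4 kHz mod fs = 11.4 kHz.
11.4 kHz ≤ fs/2 = 14 kHz, appears at 11.4 kHz.
45 kHz mod fs = 17 kHz.
17 kHz > fs/2 = 14 kHz, folds to fs − 17 kHz = 11 kHz.
39.2 kHz mod fs = 11.2 kHz.
11.2 kHz ≤ fs/2 = 14 kHz, appears at 11.2 kHz.
67 kHz mod fs = 11 kHz.
11 kHz ≤ fs/2 = 14 kHz, appears at 11 kHz.
45 kHz and 67 kHz both map to 11 kHz.

45 kHz, 67 kHz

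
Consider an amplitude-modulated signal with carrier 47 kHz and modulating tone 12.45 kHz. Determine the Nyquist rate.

118.9 kHz

AM sidebands sit at fc ± fm = 34.55 kHz and 59.45 kHz.
Highest-frequency component: 59.45 kHz.
Nyquist rate = 2 × 59.45 kHz = 118.9 kHz.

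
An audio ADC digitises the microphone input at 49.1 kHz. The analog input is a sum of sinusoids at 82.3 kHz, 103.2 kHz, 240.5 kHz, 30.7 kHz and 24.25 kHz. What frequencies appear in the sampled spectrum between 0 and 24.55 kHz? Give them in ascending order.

fs/2 = 24.55 kHz.
82.3 kHz mod fs = 33.2 kHz.
33.2 kHz > fs/2 = 24.55 kHz, folds to fs − 33.2 kHz = 15.9 kHz.
103.2 kHz mod fs = 5 kHz.
5 kHz ≤ fs/2 = 24.55 kHz, appears at 5 kHz.
240.5 kHz mod fs = 44.1 kHz.
44.1 kHz > fs/2 = 24.55 kHz, folds to fs − 44.1 kHz = 5 kHz.
30.7 kHz > fs/2 = 24.55 kHz, folds to fs − 30.7 kHz = 18.4 kHz.
24.25 kHz ≤ fs/2 = 24.55 kHz, passes unchanged.
Distinct values: {5 kHz, 15.9 kHz, 18.4 kHz, 24.25 kHz}.

5 kHz, 15.9 kHz, 18.4 kHz, 24.25 kHz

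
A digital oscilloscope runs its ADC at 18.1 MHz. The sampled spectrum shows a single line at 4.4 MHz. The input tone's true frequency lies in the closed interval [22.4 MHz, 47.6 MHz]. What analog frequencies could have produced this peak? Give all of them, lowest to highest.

22.5 MHz, 31.8 MHz, 40.6 MHz

Frequencies that alias to 4.4 MHz are k·fs ± 4.4 MHz for integer k ≥ 0.
k=0: 4.4 MHz.
k=1: 13.7 MHz, 22.5 MHz.
k=2: 31.8 MHz, 40.6 MHz.
k=3: 49.9 MHz, 58.7 MHz.
Within [22.4 MHz, 47.6 MHz]: 22.5 MHz, 31.8 MHz, 40.6 MHz.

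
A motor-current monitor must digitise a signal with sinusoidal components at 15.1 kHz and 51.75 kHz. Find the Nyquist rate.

Highest-frequency component: 51.75 kHz.
Nyquist rate = 2 × 51.75 kHz = 103.5 kHz.

103.5 kHz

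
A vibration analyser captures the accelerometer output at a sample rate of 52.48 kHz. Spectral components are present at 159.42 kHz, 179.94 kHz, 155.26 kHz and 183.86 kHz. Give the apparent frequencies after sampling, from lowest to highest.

1.98 kHz, 2.18 kHz, 22.5 kHz, 26.06 kHz

fs/2 = 26.24 kHz.
159.42 kHz mod fs = 1.98 kHz.
1.98 kHz ≤ fs/2 = 26.24 kHz, appears at 1.98 kHz.
179.94 kHz mod fs = 22.5 kHz.
22.5 kHz ≤ fs/2 = 26.24 kHz, appears at 22.5 kHz.
155.26 kHz mod fs = 50.3 kHz.
50.3 kHz > fs/2 = 26.24 kHz, folds to fs − 50.3 kHz = 2.18 kHz.
183.86 kHz mod fs = 26.42 kHz.
26.42 kHz > fs/2 = 26.24 kHz, folds to fs − 26.42 kHz = 26.06 kHz.
Distinct values: {1.98 kHz, 2.18 kHz, 22.5 kHz, 26.06 kHz}.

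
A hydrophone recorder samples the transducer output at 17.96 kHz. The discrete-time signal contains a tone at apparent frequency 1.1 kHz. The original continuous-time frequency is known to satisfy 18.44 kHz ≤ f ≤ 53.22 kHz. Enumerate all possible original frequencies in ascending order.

19.06 kHz, 34.82 kHz, 37.02 kHz, 52.78 kHz

Frequencies that alias to 1.1 kHz are k·fs ± 1.1 kHz for integer k ≥ 0.
k=0: 1.1 kHz.
k=1: 16.86 kHz, 19.06 kHz.
k=2: 34.82 kHz, 37.02 kHz.
k=3: 52.78 kHz, 54.98 kHz.
k=4: 70.74 kHz, 72.94 kHz.
Within [18.44 kHz, 53.22 kHz]: 19.06 kHz, 34.82 kHz, 37.02 kHz, 52.78 kHz.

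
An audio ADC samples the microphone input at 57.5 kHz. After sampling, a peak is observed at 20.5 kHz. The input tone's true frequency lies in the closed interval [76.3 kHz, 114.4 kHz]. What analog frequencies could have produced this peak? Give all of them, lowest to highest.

Frequencies that alias to 20.5 kHz are k·fs ± 20.5 kHz for integer k ≥ 0.
k=0: 20.5 kHz.
k=1: 37 kHz, 78 kHz.
k=2: 94.5 kHz, 135.5 kHz.
k=3: 152 kHz, 193 kHz.
Within [76.3 kHz, 114.4 kHz]: 78 kHz, 94.5 kHz.

78 kHz, 94.5 kHz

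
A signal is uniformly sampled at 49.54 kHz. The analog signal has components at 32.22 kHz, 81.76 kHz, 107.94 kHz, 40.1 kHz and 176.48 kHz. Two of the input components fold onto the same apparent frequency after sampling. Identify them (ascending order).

fs/2 = 24.77 kHz.
32.22 kHz > fs/2 = 24.77 kHz, folds to fs − 32.22 kHz = 17.32 kHz.
81.76 kHz mod fs = 32.22 kHz.
32.22 kHz > fs/2 = 24.77 kHz, folds to fs − 32.22 kHz = 17.32 kHz.
107.94 kHz mod fs = 8.86 kHz.
8.86 kHz ≤ fs/2 = 24.77 kHz, appears at 8.86 kHz.
40.1 kHz > fs/2 = 24.77 kHz, folds to fs − 40.1 kHz = 9.44 kHz.
176.48 kHz mod fs = 27.86 kHz.
27.86 kHz > fs/2 = 24.77 kHz, folds to fs − 27.86 kHz = 21.68 kHz.
32.22 kHz and 81.76 kHz both map to 17.32 kHz.

32.22 kHz, 81.76 kHz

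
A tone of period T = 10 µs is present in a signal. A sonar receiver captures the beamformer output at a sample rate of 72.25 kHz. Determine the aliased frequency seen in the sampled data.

T = 10 µs → f = 1/T = 100 kHz.
100 kHz mod fs = 27.75 kHz.
27.75 kHz ≤ fs/2 = 36.125 kHz, appears at 27.75 kHz.

27.75 kHz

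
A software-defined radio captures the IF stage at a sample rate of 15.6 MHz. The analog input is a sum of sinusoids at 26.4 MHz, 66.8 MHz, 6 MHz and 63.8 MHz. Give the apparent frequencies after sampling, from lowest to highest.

fs/2 = 7.8 MHz.
26.4 MHz mod fs = 10.8 MHz.
10.8 MHz > fs/2 = 7.8 MHz, folds to fs − 10.8 MHz = 4.8 MHz.
66.8 MHz mod fs = 4.4 MHz.
4.4 MHz ≤ fs/2 = 7.8 MHz, appears at 4.4 MHz.
6 MHz ≤ fs/2 = 7.8 MHz, passes unchanged.
63.8 MHz mod fs = 1.4 MHz.
1.4 MHz ≤ fs/2 = 7.8 MHz, appears at 1.4 MHz.
Distinct values: {1.4 MHz, 4.4 MHz, 4.8 MHz, 6 MHz}.

1.4 MHz, 4.4 MHz, 4.8 MHz, 6 MHz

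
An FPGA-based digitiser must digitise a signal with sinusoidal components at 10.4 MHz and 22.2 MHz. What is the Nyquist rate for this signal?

Highest-frequency component: 22.2 MHz.
Nyquist rate = 2 × 22.2 MHz = 44.4 MHz.

44.4 MHz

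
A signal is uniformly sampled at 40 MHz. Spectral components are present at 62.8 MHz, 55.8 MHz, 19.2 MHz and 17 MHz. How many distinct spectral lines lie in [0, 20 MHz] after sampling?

4

fs/2 = 20 MHz.
62.8 MHz mod fs = 22.8 MHz.
22.8 MHz > fs/2 = 20 MHz, folds to fs − 22.8 MHz = 17.2 MHz.
55.8 MHz mod fs = 15.8 MHz.
15.8 MHz ≤ fs/2 = 20 MHz, appears at 15.8 MHz.
19.2 MHz ≤ fs/2 = 20 MHz, passes unchanged.
17 MHz ≤ fs/2 = 20 MHz, passes unchanged.
Distinct values: {15.8 MHz, 17 MHz, 17.2 MHz, 19.2 MHz} → 4.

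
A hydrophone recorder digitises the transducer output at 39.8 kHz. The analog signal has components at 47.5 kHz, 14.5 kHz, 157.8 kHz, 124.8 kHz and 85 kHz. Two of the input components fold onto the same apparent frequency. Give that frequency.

5.4 kHz

fs/2 = 19.9 kHz.
47.5 kHz mod fs = 7.7 kHz.
7.7 kHz ≤ fs/2 = 19.9 kHz, appears at 7.7 kHz.
14.5 kHz ≤ fs/2 = 19.9 kHz, passes unchanged.
157.8 kHz mod fs = 38.4 kHz.
38.4 kHz > fs/2 = 19.9 kHz, folds to fs − 38.4 kHz = 1.4 kHz.
124.8 kHz mod fs = 5.4 kHz.
5.4 kHz ≤ fs/2 = 19.9 kHz, appears at 5.4 kHz.
85 kHz mod fs = 5.4 kHz.
5.4 kHz ≤ fs/2 = 19.9 kHz, appears at 5.4 kHz.
85 kHz and 124.8 kHz both map to 5.4 kHz.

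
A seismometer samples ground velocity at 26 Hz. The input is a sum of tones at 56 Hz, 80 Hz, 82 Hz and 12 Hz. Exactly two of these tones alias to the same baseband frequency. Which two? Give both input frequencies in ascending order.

56 Hz, 82 Hz

fs/2 = 13 Hz.
56 Hz mod fs = 4 Hz.
4 Hz ≤ fs/2 = 13 Hz, appears at 4 Hz.
80 Hz mod fs = 2 Hz.
2 Hz ≤ fs/2 = 13 Hz, appears at 2 Hz.
82 Hz mod fs = 4 Hz.
4 Hz ≤ fs/2 = 13 Hz, appears at 4 Hz.
12 Hz ≤ fs/2 = 13 Hz, passes unchanged.
56 Hz and 82 Hz both map to 4 Hz.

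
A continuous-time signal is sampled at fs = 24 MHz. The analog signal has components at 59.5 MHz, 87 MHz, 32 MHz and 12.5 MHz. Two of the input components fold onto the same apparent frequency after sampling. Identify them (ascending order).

12.5 MHz, 59.5 MHz

fs/2 = 12 MHz.
59.5 MHz mod fs = 11.5 MHz.
11.5 MHz ≤ fs/2 = 12 MHz, appears at 11.5 MHz.
87 MHz mod fs = 15 MHz.
15 MHz > fs/2 = 12 MHz, folds to fs − 15 MHz = 9 MHz.
32 MHz mod fs = 8 MHz.
8 MHz ≤ fs/2 = 12 MHz, appears at 8 MHz.
12.5 MHz > fs/2 = 12 MHz, folds to fs − 12.5 MHz = 11.5 MHz.
12.5 MHz and 59.5 MHz both map to 11.5 MHz.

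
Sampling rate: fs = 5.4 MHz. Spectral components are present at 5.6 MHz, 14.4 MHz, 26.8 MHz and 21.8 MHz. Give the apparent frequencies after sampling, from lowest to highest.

0.2 MHz, 1.8 MHz

fs/2 = 2.7 MHz.
5.6 MHz mod fs = 0.2 MHz.
0.2 MHz ≤ fs/2 = 2.7 MHz, appears at 0.2 MHz.
14.4 MHz mod fs = 3.6 MHz.
3.6 MHz > fs/2 = 2.7 MHz, folds to fs − 3.6 MHz = 1.8 MHz.
26.8 MHz mod fs = 5.2 MHz.
5.2 MHz > fs/2 = 2.7 MHz, folds to fs − 5.2 MHz = 0.2 MHz.
21.8 MHz mod fs = 0.2 MHz.
0.2 MHz ≤ fs/2 = 2.7 MHz, appears at 0.2 MHz.
Distinct values: {0.2 MHz, 1.8 MHz}.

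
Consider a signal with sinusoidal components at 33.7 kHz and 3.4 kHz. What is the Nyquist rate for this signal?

Highest-frequency component: 33.7 kHz.
Nyquist rate = 2 × 33.7 kHz = 67.4 kHz.

67.4 kHz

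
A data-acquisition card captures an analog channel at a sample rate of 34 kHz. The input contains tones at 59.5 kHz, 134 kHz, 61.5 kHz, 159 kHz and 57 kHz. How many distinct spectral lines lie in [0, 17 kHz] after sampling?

fs/2 = 17 kHz.
59.5 kHz mod fs = 25.5 kHz.
25.5 kHz > fs/2 = 17 kHz, folds to fs − 25.5 kHz = 8.5 kHz.
134 kHz mod fs = 32 kHz.
32 kHz > fs/2 = 17 kHz, folds to fs − 32 kHz = 2 kHz.
61.5 kHz mod fs = 27.5 kHz.
27.5 kHz > fs/2 = 17 kHz, folds to fs − 27.5 kHz = 6.5 kHz.
159 kHz mod fs = 23 kHz.
23 kHz > fs/2 = 17 kHz, folds to fs − 23 kHz = 11 kHz.
57 kHz mod fs = 23 kHz.
23 kHz > fs/2 = 17 kHz, folds to fs − 23 kHz = 11 kHz.
Distinct values: {2 kHz, 6.5 kHz, 8.5 kHz, 11 kHz} → 4.

4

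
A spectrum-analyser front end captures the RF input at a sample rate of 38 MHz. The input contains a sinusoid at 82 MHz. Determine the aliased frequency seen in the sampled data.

6 MHz

82 MHz mod fs = 6 MHz.
6 MHz ≤ fs/2 = 19 MHz, appears at 6 MHz.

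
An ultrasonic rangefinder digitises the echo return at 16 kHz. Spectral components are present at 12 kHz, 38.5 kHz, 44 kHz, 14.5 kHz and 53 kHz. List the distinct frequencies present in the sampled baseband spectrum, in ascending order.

fs/2 = 8 kHz.
12 kHz > fs/2 = 8 kHz, folds to fs − 12 kHz = 4 kHz.
38.5 kHz mod fs = 6.5 kHz.
6.5 kHz ≤ fs/2 = 8 kHz, appears at 6.5 kHz.
44 kHz mod fs = 12 kHz.
12 kHz > fs/2 = 8 kHz, folds to fs − 12 kHz = 4 kHz.
14.5 kHz > fs/2 = 8 kHz, folds to fs − 14.5 kHz = 1.5 kHz.
53 kHz mod fs = 5 kHz.
5 kHz ≤ fs/2 = 8 kHz, appears at 5 kHz.
Distinct values: {1.5 kHz, 4 kHz, 5 kHz, 6.5 kHz}.

1.5 kHz, 4 kHz, 5 kHz, 6.5 kHz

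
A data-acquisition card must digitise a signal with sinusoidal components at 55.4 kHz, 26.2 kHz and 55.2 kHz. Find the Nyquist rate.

Highest-frequency component: 55.4 kHz.
Nyquist rate = 2 × 55.4 kHz = 110.8 kHz.

110.8 kHz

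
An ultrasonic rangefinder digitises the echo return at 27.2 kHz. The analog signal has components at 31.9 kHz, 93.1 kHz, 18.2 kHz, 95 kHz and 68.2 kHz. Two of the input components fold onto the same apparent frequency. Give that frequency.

fs/2 = 13.6 kHz.
31.9 kHz mod fs = 4.7 kHz.
4.7 kHz ≤ fs/2 = 13.6 kHz, appears at 4.7 kHz.
93.1 kHz mod fs = 11.5 kHz.
11.5 kHz ≤ fs/2 = 13.6 kHz, appears at 11.5 kHz.
18.2 kHz > fs/2 = 13.6 kHz, folds to fs − 18.2 kHz = 9 kHz.
95 kHz mod fs = 13.4 kHz.
13.4 kHz ≤ fs/2 = 13.6 kHz, appears at 13.4 kHz.
68.2 kHz mod fs = 13.8 kHz.
13.8 kHz > fs/2 = 13.6 kHz, folds to fs − 13.8 kHz = 13.4 kHz.
68.2 kHz and 95 kHz both map to 13.4 kHz.

13.4 kHz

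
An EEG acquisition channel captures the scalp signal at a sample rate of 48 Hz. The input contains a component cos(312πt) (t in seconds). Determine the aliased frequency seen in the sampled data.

12 Hz

ω = 312π rad/s → f = ω/(2π) = 156 Hz.
156 Hz mod fs = 12 Hz.
12 Hz ≤ fs/2 = 24 Hz, appears at 12 Hz.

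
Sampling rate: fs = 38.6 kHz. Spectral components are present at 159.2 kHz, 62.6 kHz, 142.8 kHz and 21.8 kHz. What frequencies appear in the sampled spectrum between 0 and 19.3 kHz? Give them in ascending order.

4.8 kHz, 11.6 kHz, 14.6 kHz, 16.8 kHz

fs/2 = 19.3 kHz.
159.2 kHz mod fs = 4.8 kHz.
4.8 kHz ≤ fs/2 = 19.3 kHz, appears at 4.8 kHz.
62.6 kHz mod fs = 24 kHz.
24 kHz > fs/2 = 19.3 kHz, folds to fs − 24 kHz = 14.6 kHz.
142.8 kHz mod fs = 27 kHz.
27 kHz > fs/2 = 19.3 kHz, folds to fs − 27 kHz = 11.6 kHz.
21.8 kHz > fs/2 = 19.3 kHz, folds to fs − 21.8 kHz = 16.8 kHz.
Distinct values: {4.8 kHz, 11.6 kHz, 14.6 kHz, 16.8 kHz}.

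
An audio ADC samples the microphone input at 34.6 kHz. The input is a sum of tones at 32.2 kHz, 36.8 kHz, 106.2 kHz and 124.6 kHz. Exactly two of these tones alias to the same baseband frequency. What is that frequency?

fs/2 = 17.3 kHz.
32.2 kHz > fs/2 = 17.3 kHz, folds to fs − 32.2 kHz = 2.4 kHz.
36.8 kHz mod fs = 2.2 kHz.
2.2 kHz ≤ fs/2 = 17.3 kHz, appears at 2.2 kHz.
106.2 kHz mod fs = 2.4 kHz.
2.4 kHz ≤ fs/2 = 17.3 kHz, appears at 2.4 kHz.
124.6 kHz mod fs = 20.8 kHz.
20.8 kHz > fs/2 = 17.3 kHz, folds to fs − 20.8 kHz = 13.8 kHz.
32.2 kHz and 106.2 kHz both map to 2.4 kHz.

2.4 kHz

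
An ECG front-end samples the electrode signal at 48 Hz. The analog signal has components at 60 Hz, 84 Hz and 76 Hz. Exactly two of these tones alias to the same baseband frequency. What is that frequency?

fs/2 = 24 Hz.
60 Hz mod fs = 12 Hz.
12 Hz ≤ fs/2 = 24 Hz, appears at 12 Hz.
84 Hz mod fs = 36 Hz.
36 Hz > fs/2 = 24 Hz, folds to fs − 36 Hz = 12 Hz.
76 Hz mod fs = 28 Hz.
28 Hz > fs/2 = 24 Hz, folds to fs − 28 Hz = 20 Hz.
60 Hz and 84 Hz both map to 12 Hz.

12 Hz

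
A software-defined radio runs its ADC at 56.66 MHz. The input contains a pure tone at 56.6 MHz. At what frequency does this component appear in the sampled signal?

0.06 MHz

56.6 MHz > fs/2 = 28.33 MHz, folds to fs − 56.6 MHz = 0.06 MHz.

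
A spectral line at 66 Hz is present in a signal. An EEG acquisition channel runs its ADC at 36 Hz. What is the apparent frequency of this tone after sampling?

6 Hz

66 Hz mod fs = 30 Hz.
30 Hz > fs/2 = 18 Hz, folds to fs − 30 Hz = 6 Hz.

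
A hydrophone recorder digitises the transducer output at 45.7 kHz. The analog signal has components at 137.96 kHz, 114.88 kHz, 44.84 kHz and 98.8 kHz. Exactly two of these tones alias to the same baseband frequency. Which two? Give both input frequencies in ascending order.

44.84 kHz, 137.96 kHz

fs/2 = 22.85 kHz.
137.96 kHz mod fs = 0.86 kHz.
0.86 kHz ≤ fs/2 = 22.85 kHz, appears at 0.86 kHz.
114.88 kHz mod fs = 23.48 kHz.
23.48 kHz > fs/2 = 22.85 kHz, folds to fs − 23.48 kHz = 22.22 kHz.
44.84 kHz > fs/2 = 22.85 kHz, folds to fs − 44.84 kHz = 0.86 kHz.
98.8 kHz mod fs = 7.4 kHz.
7.4 kHz ≤ fs/2 = 22.85 kHz, appears at 7.4 kHz.
44.84 kHz and 137.96 kHz both map to 0.86 kHz.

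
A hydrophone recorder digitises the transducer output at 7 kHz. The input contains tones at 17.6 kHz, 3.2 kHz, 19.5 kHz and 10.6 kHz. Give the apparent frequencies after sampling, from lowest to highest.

1.5 kHz, 3.2 kHz, 3.4 kHz

fs/2 = 3.5 kHz.
17.6 kHz mod fs = 3.6 kHz.
3.6 kHz > fs/2 = 3.5 kHz, folds to fs − 3.6 kHz = 3.4 kHz.
3.2 kHz ≤ fs/2 = 3.5 kHz, passes unchanged.
19.5 kHz mod fs = 5.5 kHz.
5.5 kHz > fs/2 = 3.5 kHz, folds to fs − 5.5 kHz = 1.5 kHz.
10.6 kHz mod fs = 3.6 kHz.
3.6 kHz > fs/2 = 3.5 kHz, folds to fs − 3.6 kHz = 3.4 kHz.
Distinct values: {1.5 kHz, 3.2 kHz, 3.4 kHz}.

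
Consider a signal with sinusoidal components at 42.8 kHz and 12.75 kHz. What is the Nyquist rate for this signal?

Highest-frequency component: 42.8 kHz.
Nyquist rate = 2 × 42.8 kHz = 85.6 kHz.

85.6 kHz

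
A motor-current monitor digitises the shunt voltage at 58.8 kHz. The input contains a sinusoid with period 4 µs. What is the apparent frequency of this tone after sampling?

14.8 kHz

T = 4 µs → f = 1/T = 250 kHz.
250 kHz mod fs = 14.8 kHz.
14.8 kHz ≤ fs/2 = 29.4 kHz, appears at 14.8 kHz.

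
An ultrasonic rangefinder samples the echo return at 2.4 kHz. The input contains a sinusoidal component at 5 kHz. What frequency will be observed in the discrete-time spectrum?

5 kHz mod fs = 0.2 kHz.
0.2 kHz ≤ fs/2 = 1.2 kHz, appears at 0.2 kHz.

0.2 kHz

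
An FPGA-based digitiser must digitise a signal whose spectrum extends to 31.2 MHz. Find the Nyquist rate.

Nyquist rate = 2 × 31.2 MHz = 62.4 MHz.

62.4 MHz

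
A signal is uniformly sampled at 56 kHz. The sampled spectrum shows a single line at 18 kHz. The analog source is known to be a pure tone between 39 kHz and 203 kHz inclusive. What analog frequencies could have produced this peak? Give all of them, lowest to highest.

74 kHz, 94 kHz, 130 kHz, 150 kHz, 186 kHz

Frequencies that alias to 18 kHz are k·fs ± 18 kHz for integer k ≥ 0.
k=0: 18 kHz.
k=1: 38 kHz, 74 kHz.
k=2: 94 kHz, 130 kHz.
k=3: 150 kHz, 186 kHz.
k=4: 206 kHz, 242 kHz.
Within [39 kHz, 203 kHz]: 74 kHz, 94 kHz, 130 kHz, 150 kHz, 186 kHz.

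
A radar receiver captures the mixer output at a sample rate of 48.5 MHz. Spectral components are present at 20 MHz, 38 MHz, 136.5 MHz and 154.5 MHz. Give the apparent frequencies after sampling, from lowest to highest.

9 MHz, 10.5 MHz, 20 MHz

fs/2 = 24.25 MHz.
20 MHz ≤ fs/2 = 24.25 MHz, passes unchanged.
38 MHz > fs/2 = 24.25 MHz, folds to fs − 38 MHz = 10.5 MHz.
136.5 MHz mod fs = 39.5 MHz.
39.5 MHz > fs/2 = 24.25 MHz, folds to fs − 39.5 MHz = 9 MHz.
154.5 MHz mod fs = 9 MHz.
9 MHz ≤ fs/2 = 24.25 MHz, appears at 9 MHz.
Distinct values: {9 MHz, 10.5 MHz, 20 MHz}.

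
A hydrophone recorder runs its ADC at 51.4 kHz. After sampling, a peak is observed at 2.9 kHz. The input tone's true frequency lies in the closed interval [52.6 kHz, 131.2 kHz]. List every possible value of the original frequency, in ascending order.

Frequencies that alias to 2.9 kHz are k·fs ± 2.9 kHz for integer k ≥ 0.
k=0: 2.9 kHz.
k=1: 48.5 kHz, 54.3 kHz.
k=2: 99.9 kHz, 105.7 kHz.
k=3: 151.3 kHz, 157.1 kHz.
Within [52.6 kHz, 131.2 kHz]: 54.3 kHz, 99.9 kHz, 105.7 kHz.

54.3 kHz, 99.9 kHz, 105.7 kHz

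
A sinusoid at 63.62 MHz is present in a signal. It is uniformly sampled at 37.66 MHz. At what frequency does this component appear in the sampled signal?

63.62 MHz mod fs = 25.96 MHz.
25.96 MHz > fs/2 = 18.83 MHz, folds to fs − 25.96 MHz = 11.7 MHz.

11.7 MHz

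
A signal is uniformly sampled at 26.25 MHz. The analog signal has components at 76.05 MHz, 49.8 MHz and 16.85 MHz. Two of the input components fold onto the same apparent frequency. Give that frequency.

fs/2 = 13.125 MHz.
76.05 MHz mod fs = 23.55 MHz.
23.55 MHz > fs/2 = 13.125 MHz, folds to fs − 23.55 MHz = 2.7 MHz.
49.8 MHz mod fs = 23.55 MHz.
23.55 MHz > fs/2 = 13.125 MHz, folds to fs − 23.55 MHz = 2.7 MHz.
16.85 MHz > fs/2 = 13.125 MHz, folds to fs − 16.85 MHz = 9.4 MHz.
49.8 MHz and 76.05 MHz both map to 2.7 MHz.

2.7 MHz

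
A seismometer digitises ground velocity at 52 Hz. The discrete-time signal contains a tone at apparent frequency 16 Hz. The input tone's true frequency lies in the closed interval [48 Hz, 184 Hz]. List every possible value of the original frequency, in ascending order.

Frequencies that alias to 16 Hz are k·fs ± 16 Hz for integer k ≥ 0.
k=0: 16 Hz.
k=1: 36 Hz, 68 Hz.
k=2: 88 Hz, 120 Hz.
k=3: 140 Hz, 172 Hz.
k=4: 192 Hz, 224 Hz.
Within [48 Hz, 184 Hz]: 68 Hz, 88 Hz, 120 Hz, 140 Hz, 172 Hz.

68 Hz, 88 Hz, 120 Hz, 140 Hz, 172 Hz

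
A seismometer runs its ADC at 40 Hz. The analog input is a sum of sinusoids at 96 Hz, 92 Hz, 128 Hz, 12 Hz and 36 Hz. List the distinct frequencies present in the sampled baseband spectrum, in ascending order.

fs/2 = 20 Hz.
96 Hz mod fs = 16 Hz.
16 Hz ≤ fs/2 = 20 Hz, appears at 16 Hz.
92 Hz mod fs = 12 Hz.
12 Hz ≤ fs/2 = 20 Hz, appears at 12 Hz.
128 Hz mod fs = 8 Hz.
8 Hz ≤ fs/2 = 20 Hz, appears at 8 Hz.
12 Hz ≤ fs/2 = 20 Hz, passes unchanged.
36 Hz > fs/2 = 20 Hz, folds to fs − 36 Hz = 4 Hz.
Distinct values: {4 Hz, 8 Hz, 12 Hz, 16 Hz}.

4 Hz, 8 Hz, 12 Hz, 16 Hz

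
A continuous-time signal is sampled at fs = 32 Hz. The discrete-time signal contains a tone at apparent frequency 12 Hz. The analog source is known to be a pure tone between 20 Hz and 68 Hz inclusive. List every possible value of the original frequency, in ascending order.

Frequencies that alias to 12 Hz are k·fs ± 12 Hz for integer k ≥ 0.
k=0: 12 Hz.
k=1: 20 Hz, 44 Hz.
k=2: 52 Hz, 76 Hz.
k=3: 84 Hz, 108 Hz.
Within [20 Hz, 68 Hz]: 20 Hz, 44 Hz, 52 Hz.

20 Hz, 44 Hz, 52 Hz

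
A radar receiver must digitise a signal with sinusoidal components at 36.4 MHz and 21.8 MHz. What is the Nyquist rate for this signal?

Highest-frequency component: 36.4 MHz.
Nyquist rate = 2 × 36.4 MHz = 72.8 MHz.

72.8 MHz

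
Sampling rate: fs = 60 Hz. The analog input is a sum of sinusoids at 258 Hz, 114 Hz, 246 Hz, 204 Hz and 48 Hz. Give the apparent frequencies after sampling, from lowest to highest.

6 Hz, 12 Hz, 18 Hz, 24 Hz

fs/2 = 30 Hz.
258 Hz mod fs = 18 Hz.
18 Hz ≤ fs/2 = 30 Hz, appears at 18 Hz.
114 Hz mod fs = 54 Hz.
54 Hz > fs/2 = 30 Hz, folds to fs − 54 Hz = 6 Hz.
246 Hz mod fs = 6 Hz.
6 Hz ≤ fs/2 = 30 Hz, appears at 6 Hz.
204 Hz mod fs = 24 Hz.
24 Hz ≤ fs/2 = 30 Hz, appears at 24 Hz.
48 Hz > fs/2 = 30 Hz, folds to fs − 48 Hz = 12 Hz.
Distinct values: {6 Hz, 12 Hz, 18 Hz, 24 Hz}.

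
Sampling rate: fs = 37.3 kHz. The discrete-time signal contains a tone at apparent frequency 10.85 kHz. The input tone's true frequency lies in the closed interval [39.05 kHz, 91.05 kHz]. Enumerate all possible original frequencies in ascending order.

48.15 kHz, 63.75 kHz, 85.45 kHz

Frequencies that alias to 10.85 kHz are k·fs ± 10.85 kHz for integer k ≥ 0.
k=0: 10.85 kHz.
k=1: 26.45 kHz, 48.15 kHz.
k=2: 63.75 kHz, 85.45 kHz.
k=3: 101.05 kHz, 122.75 kHz.
Within [39.05 kHz, 91.05 kHz]: 48.15 kHz, 63.75 kHz, 85.45 kHz.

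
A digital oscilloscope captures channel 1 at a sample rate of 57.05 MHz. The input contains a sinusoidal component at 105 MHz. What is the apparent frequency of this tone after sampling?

105 MHz mod fs = 47.95 MHz.
47.95 MHz > fs/2 = 28.525 MHz, folds to fs − 47.95 MHz = 9.1 MHz.

9.1 MHz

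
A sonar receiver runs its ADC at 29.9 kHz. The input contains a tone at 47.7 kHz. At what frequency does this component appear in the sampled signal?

12.1 kHz

47.7 kHz mod fs = 17.8 kHz.
17.8 kHz > fs/2 = 14.95 kHz, folds to fs − 17.8 kHz = 12.1 kHz.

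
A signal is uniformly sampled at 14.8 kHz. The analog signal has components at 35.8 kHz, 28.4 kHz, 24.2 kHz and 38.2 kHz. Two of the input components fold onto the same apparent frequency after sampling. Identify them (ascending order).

fs/2 = 7.4 kHz.
35.8 kHz mod fs = 6.2 kHz.
6.2 kHz ≤ fs/2 = 7.4 kHz, appears at 6.2 kHz.
28.4 kHz mod fs = 13.6 kHz.
13.6 kHz > fs/2 = 7.4 kHz, folds to fs − 13.6 kHz = 1.2 kHz.
24.2 kHz mod fs = 9.4 kHz.
9.4 kHz > fs/2 = 7.4 kHz, folds to fs − 9.4 kHz = 5.4 kHz.
38.2 kHz mod fs = 8.6 kHz.
8.6 kHz > fs/2 = 7.4 kHz, folds to fs − 8.6 kHz = 6.2 kHz.
35.8 kHz and 38.2 kHz both map to 6.2 kHz.

35.8 kHz, 38.2 kHz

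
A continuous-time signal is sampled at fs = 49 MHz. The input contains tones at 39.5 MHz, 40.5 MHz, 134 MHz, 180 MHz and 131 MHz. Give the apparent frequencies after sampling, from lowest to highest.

fs/2 = 24.5 MHz.
39.5 MHz > fs/2 = 24.5 MHz, folds to fs − 39.5 MHz = 9.5 MHz.
40.5 MHz > fs/2 = 24.5 MHz, folds to fs − 40.5 MHz = 8.5 MHz.
134 MHz mod fs = 36 MHz.
36 MHz > fs/2 = 24.5 MHz, folds to fs − 36 MHz = 13 MHz.
180 MHz mod fs = 33 MHz.
33 MHz > fs/2 = 24.5 MHz, folds to fs − 33 MHz = 16 MHz.
131 MHz mod fs = 33 MHz.
33 MHz > fs/2 = 24.5 MHz, folds to fs − 33 MHz = 16 MHz.
Distinct values: {8.5 MHz, 9.5 MHz, 13 MHz, 16 MHz}.

8.5 MHz, 9.5 MHz, 13 MHz, 16 MHz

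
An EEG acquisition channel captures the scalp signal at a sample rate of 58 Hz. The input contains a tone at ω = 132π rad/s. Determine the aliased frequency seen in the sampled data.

ω = 132π rad/s → f = ω/(2π) = 66 Hz.
66 Hz mod fs = 8 Hz.
8 Hz ≤ fs/2 = 29 Hz, appears at 8 Hz.

8 Hz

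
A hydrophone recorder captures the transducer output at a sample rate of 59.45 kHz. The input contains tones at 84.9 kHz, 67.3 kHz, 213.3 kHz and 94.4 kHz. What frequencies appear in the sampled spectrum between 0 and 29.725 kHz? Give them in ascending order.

fs/2 = 29.725 kHz.
84.9 kHz mod fs = 25.45 kHz.
25.45 kHz ≤ fs/2 = 29.725 kHz, appears at 25.45 kHz.
67.3 kHz mod fs = 7.85 kHz.
7.85 kHz ≤ fs/2 = 29.725 kHz, appears at 7.85 kHz.
213.3 kHz mod fs = 34.95 kHz.
34.95 kHz > fs/2 = 29.725 kHz, folds to fs − 34.95 kHz = 24.5 kHz.
94.4 kHz mod fs = 34.95 kHz.
34.95 kHz > fs/2 = 29.725 kHz, folds to fs − 34.95 kHz = 24.5 kHz.
Distinct values: {7.85 kHz, 24.5 kHz, 25.45 kHz}.

7.85 kHz, 24.5 kHz, 25.45 kHz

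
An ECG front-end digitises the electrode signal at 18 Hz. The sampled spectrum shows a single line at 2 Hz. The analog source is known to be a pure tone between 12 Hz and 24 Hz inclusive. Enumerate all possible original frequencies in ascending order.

Frequencies that alias to 2 Hz are k·fs ± 2 Hz for integer k ≥ 0.
k=0: 2 Hz.
k=1: 16 Hz, 20 Hz.
k=2: 34 Hz, 38 Hz.
Within [12 Hz, 24 Hz]: 16 Hz, 20 Hz.

16 Hz, 20 Hz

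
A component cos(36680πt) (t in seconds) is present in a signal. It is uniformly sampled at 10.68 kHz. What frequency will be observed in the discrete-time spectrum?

3.02 kHz

ω = 36680π rad/s → f = ω/(2π) = 18340 Hz = 18.34 kHz.
18.34 kHz mod fs = 7.66 kHz.
7.66 kHz > fs/2 = 5.34 kHz, folds to fs − 7.66 kHz = 3.02 kHz.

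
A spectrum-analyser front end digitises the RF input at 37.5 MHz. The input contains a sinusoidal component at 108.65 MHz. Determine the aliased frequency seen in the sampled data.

3.85 MHz

108.65 MHz mod fs = 33.65 MHz.
33.65 MHz > fs/2 = 18.75 MHz, folds to fs − 33.65 MHz = 3.85 MHz.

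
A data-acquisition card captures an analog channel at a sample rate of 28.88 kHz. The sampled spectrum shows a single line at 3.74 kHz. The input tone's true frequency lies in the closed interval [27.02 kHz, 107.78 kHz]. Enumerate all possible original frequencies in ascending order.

Frequencies that alias to 3.74 kHz are k·fs ± 3.74 kHz for integer k ≥ 0.
k=0: 3.74 kHz.
k=1: 25.14 kHz, 32.62 kHz.
k=2: 54.02 kHz, 61.5 kHz.
k=3: 82.9 kHz, 90.38 kHz.
k=4: 111.78 kHz, 119.26 kHz.
Within [27.02 kHz, 107.78 kHz]: 32.62 kHz, 54.02 kHz, 61.5 kHz, 82.9 kHz, 90.38 kHz.

32.62 kHz, 54.02 kHz, 61.5 kHz, 82.9 kHz, 90.38 kHz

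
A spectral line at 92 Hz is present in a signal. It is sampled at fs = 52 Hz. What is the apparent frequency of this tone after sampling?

12 Hz

92 Hz mod fs = 40 Hz.
40 Hz > fs/2 = 26 Hz, folds to fs − 40 Hz = 12 Hz.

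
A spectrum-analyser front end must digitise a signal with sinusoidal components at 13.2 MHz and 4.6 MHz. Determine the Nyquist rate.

Highest-frequency component: 13.2 MHz.
Nyquist rate = 2 × 13.2 MHz = 26.4 MHz.

26.4 MHz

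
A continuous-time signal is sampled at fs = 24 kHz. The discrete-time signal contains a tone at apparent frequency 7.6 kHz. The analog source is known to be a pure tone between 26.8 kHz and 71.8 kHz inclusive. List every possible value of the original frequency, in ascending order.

Frequencies that alias to 7.6 kHz are k·fs ± 7.6 kHz for integer k ≥ 0.
k=0: 7.6 kHz.
k=1: 16.4 kHz, 31.6 kHz.
k=2: 40.4 kHz, 55.6 kHz.
k=3: 64.4 kHz, 79.6 kHz.
k=4: 88.4 kHz, 103.6 kHz.
Within [26.8 kHz, 71.8 kHz]: 31.6 kHz, 40.4 kHz, 55.6 kHz, 64.4 kHz.

31.6 kHz, 40.4 kHz, 55.6 kHz, 64.4 kHz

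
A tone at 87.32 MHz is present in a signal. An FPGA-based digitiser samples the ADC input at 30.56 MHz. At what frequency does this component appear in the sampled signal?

87.32 MHz mod fs = 26.2 MHz.
26.2 MHz > fs/2 = 15.28 MHz, folds to fs − 26.2 MHz = 4.36 MHz.

4.36 MHz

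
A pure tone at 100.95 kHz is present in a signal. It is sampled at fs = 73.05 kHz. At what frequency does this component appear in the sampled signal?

27.9 kHz

100.95 kHz mod fs = 27.9 kHz.
27.9 kHz ≤ fs/2 = 36.525 kHz, appears at 27.9 kHz.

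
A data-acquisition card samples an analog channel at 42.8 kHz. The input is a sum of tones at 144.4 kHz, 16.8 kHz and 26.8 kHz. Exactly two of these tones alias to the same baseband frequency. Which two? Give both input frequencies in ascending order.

fs/2 = 21.4 kHz.
144.4 kHz mod fs = 16 kHz.
16 kHz ≤ fs/2 = 21.4 kHz, appears at 16 kHz.
16.8 kHz ≤ fs/2 = 21.4 kHz, passes unchanged.
26.8 kHz > fs/2 = 21.4 kHz, folds to fs − 26.8 kHz = 16 kHz.
26.8 kHz and 144.4 kHz both map to 16 kHz.

26.8 kHz, 144.4 kHz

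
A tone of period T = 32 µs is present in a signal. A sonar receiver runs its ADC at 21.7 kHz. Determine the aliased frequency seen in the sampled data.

9.55 kHz

T = 32 µs → f = 1/T = 31.25 kHz.
31.25 kHz mod fs = 9.55 kHz.
9.55 kHz ≤ fs/2 = 10.85 kHz, appears at 9.55 kHz.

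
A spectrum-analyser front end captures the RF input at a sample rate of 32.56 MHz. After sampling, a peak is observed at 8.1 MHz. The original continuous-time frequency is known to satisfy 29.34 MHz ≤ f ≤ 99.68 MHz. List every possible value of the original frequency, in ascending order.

Frequencies that alias to 8.1 MHz are k·fs ± 8.1 MHz for integer k ≥ 0.
k=0: 8.1 MHz.
k=1: 24.46 MHz, 40.66 MHz.
k=2: 57.02 MHz, 73.22 MHz.
k=3: 89.58 MHz, 105.78 MHz.
k=4: 122.14 MHz, 138.34 MHz.
Within [29.34 MHz, 99.68 MHz]: 40.66 MHz, 57.02 MHz, 73.22 MHz, 89.58 MHz.

40.66 MHz, 57.02 MHz, 73.22 MHz, 89.58 MHz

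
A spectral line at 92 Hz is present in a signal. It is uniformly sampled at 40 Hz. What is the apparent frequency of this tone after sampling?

12 Hz

92 Hz mod fs = 12 Hz.
12 Hz ≤ fs/2 = 20 Hz, appears at 12 Hz.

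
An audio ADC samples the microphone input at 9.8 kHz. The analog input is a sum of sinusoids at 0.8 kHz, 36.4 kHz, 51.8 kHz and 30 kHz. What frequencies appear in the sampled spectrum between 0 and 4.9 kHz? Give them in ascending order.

fs/2 = 4.9 kHz.
0.8 kHz ≤ fs/2 = 4.9 kHz, passes unchanged.
36.4 kHz mod fs = 7 kHz.
7 kHz > fs/2 = 4.9 kHz, folds to fs − 7 kHz = 2.8 kHz.
51.8 kHz mod fs = 2.8 kHz.
2.8 kHz ≤ fs/2 = 4.9 kHz, appears at 2.8 kHz.
30 kHz mod fs = 0.6 kHz.
0.6 kHz ≤ fs/2 = 4.9 kHz, appears at 0.6 kHz.
Distinct values: {0.6 kHz, 0.8 kHz, 2.8 kHz}.

0.6 kHz, 0.8 kHz, 2.8 kHz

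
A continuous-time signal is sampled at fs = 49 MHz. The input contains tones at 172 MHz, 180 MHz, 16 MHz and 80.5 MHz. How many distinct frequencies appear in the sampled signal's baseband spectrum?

3

fs/2 = 24.5 MHz.
172 MHz mod fs = 25 MHz.
25 MHz > fs/2 = 24.5 MHz, folds to fs − 25 MHz = 24 MHz.
180 MHz mod fs = 33 MHz.
33 MHz > fs/2 = 24.5 MHz, folds to fs − 33 MHz = 16 MHz.
16 MHz ≤ fs/2 = 24.5 MHz, passes unchanged.
80.5 MHz mod fs = 31.5 MHz.
31.5 MHz > fs/2 = 24.5 MHz, folds to fs − 31.5 MHz = 17.5 MHz.
Distinct values: {16 MHz, 17.5 MHz, 24 MHz} → 3.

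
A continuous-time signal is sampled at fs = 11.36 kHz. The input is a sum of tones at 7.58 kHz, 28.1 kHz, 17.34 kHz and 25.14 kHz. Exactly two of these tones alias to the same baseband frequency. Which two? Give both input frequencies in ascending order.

17.34 kHz, 28.1 kHz

fs/2 = 5.68 kHz.
7.58 kHz > fs/2 = 5.68 kHz, folds to fs − 7.58 kHz = 3.78 kHz.
28.1 kHz mod fs = 5.38 kHz.
5.38 kHz ≤ fs/2 = 5.68 kHz, appears at 5.38 kHz.
17.34 kHz mod fs = 5.98 kHz.
5.98 kHz > fs/2 = 5.68 kHz, folds to fs − 5.98 kHz = 5.38 kHz.
25.14 kHz mod fs = 2.42 kHz.
2.42 kHz ≤ fs/2 = 5.68 kHz, appears at 2.42 kHz.
17.34 kHz and 28.1 kHz both map to 5.38 kHz.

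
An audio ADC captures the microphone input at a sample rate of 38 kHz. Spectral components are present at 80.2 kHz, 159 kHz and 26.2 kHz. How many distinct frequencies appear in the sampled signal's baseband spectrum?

3

fs/2 = 19 kHz.
80.2 kHz mod fs = 4.2 kHz.
4.2 kHz ≤ fs/2 = 19 kHz, appears at 4.2 kHz.
159 kHz mod fs = 7 kHz.
7 kHz ≤ fs/2 = 19 kHz, appears at 7 kHz.
26.2 kHz > fs/2 = 19 kHz, folds to fs − 26.2 kHz = 11.8 kHz.
Distinct values: {4.2 kHz, 7 kHz, 11.8 kHz} → 3.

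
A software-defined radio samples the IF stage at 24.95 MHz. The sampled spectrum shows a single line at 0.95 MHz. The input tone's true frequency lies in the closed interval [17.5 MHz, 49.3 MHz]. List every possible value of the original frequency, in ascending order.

Frequencies that alias to 0.95 MHz are k·fs ± 0.95 MHz for integer k ≥ 0.
k=0: 0.95 MHz.
k=1: 24 MHz, 25.9 MHz.
k=2: 48.95 MHz, 50.85 MHz.
k=3: 73.9 MHz, 75.8 MHz.
Within [17.5 MHz, 49.3 MHz]: 24 MHz, 25.9 MHz, 48.95 MHz.

24 MHz, 25.9 MHz, 48.95 MHz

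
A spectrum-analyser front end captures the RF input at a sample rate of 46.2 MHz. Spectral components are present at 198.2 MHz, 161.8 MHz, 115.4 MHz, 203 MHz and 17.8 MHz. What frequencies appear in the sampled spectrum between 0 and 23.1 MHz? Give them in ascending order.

13.4 MHz, 17.8 MHz, 18.2 MHz, 23 MHz

fs/2 = 23.1 MHz.
198.2 MHz mod fs = 13.4 MHz.
13.4 MHz ≤ fs/2 = 23.1 MHz, appears at 13.4 MHz.
161.8 MHz mod fs = 23.2 MHz.
23.2 MHz > fs/2 = 23.1 MHz, folds to fs − 23.2 MHz = 23 MHz.
115.4 MHz mod fs = 23 MHz.
23 MHz ≤ fs/2 = 23.1 MHz, appears at 23 MHz.
203 MHz mod fs = 18.2 MHz.
18.2 MHz ≤ fs/2 = 23.1 MHz, appears at 18.2 MHz.
17.8 MHz ≤ fs/2 = 23.1 MHz, passes unchanged.
Distinct values: {13.4 MHz, 17.8 MHz, 18.2 MHz, 23 MHz}.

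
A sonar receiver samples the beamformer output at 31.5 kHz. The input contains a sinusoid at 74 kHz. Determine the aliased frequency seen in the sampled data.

74 kHz mod fs = 11 kHz.
11 kHz ≤ fs/2 = 15.75 kHz, appears at 11 kHz.

11 kHz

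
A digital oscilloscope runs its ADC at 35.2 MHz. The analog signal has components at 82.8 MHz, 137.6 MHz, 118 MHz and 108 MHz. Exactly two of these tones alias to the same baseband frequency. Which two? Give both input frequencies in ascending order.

82.8 MHz, 118 MHz

fs/2 = 17.6 MHz.
82.8 MHz mod fs = 12.4 MHz.
12.4 MHz ≤ fs/2 = 17.6 MHz, appears at 12.4 MHz.
137.6 MHz mod fs = 32 MHz.
32 MHz > fs/2 = 17.6 MHz, folds to fs − 32 MHz = 3.2 MHz.
118 MHz mod fs = 12.4 MHz.
12.4 MHz ≤ fs/2 = 17.6 MHz, appears at 12.4 MHz.
108 MHz mod fs = 2.4 MHz.
2.4 MHz ≤ fs/2 = 17.6 MHz, appears at 2.4 MHz.
82.8 MHz and 118 MHz both map to 12.4 MHz.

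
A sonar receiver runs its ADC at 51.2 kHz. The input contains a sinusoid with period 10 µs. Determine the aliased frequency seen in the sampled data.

2.4 kHz

T = 10 µs → f = 1/T = 100 kHz.
100 kHz mod fs = 48.8 kHz.
48.8 kHz > fs/2 = 25.6 kHz, folds to fs − 48.8 kHz = 2.4 kHz.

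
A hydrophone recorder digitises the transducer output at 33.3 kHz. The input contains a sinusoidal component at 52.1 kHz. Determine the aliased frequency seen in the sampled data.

52.1 kHz mod fs = 18.8 kHz.
18.8 kHz > fs/2 = 16.65 kHz, folds to fs − 18.8 kHz = 14.5 kHz.

14.5 kHz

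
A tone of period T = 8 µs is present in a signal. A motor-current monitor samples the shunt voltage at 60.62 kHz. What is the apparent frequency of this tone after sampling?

3.76 kHz

T = 8 µs → f = 1/T = 125 kHz.
125 kHz mod fs = 3.76 kHz.
3.76 kHz ≤ fs/2 = 30.31 kHz, appears at 3.76 kHz.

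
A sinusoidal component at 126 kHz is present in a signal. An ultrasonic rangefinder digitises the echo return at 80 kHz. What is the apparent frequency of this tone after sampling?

126 kHz mod fs = 46 kHz.
46 kHz > fs/2 = 40 kHz, folds to fs − 46 kHz = 34 kHz.

34 kHz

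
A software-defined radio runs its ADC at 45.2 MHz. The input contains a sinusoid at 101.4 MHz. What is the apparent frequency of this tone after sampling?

11 MHz

101.4 MHz mod fs = 11 MHz.
11 MHz ≤ fs/2 = 22.6 MHz, appears at 11 MHz.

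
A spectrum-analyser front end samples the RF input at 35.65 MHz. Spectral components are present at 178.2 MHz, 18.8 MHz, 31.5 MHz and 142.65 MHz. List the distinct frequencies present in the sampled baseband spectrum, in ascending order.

0.05 MHz, 4.15 MHz, 16.85 MHz

fs/2 = 17.825 MHz.
178.2 MHz mod fs = 35.6 MHz.
35.6 MHz > fs/2 = 17.825 MHz, folds to fs − 35.6 MHz = 0.05 MHz.
18.8 MHz > fs/2 = 17.825 MHz, folds to fs − 18.8 MHz = 16.85 MHz.
31.5 MHz > fs/2 = 17.825 MHz, folds to fs − 31.5 MHz = 4.15 MHz.
142.65 MHz mod fs = 0.05 MHz.
0.05 MHz ≤ fs/2 = 17.825 MHz, appears at 0.05 MHz.
Distinct values: {0.05 MHz, 4.15 MHz, 16.85 MHz}.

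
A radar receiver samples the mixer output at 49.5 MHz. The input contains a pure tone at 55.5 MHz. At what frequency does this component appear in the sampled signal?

55.5 MHz mod fs = 6 MHz.
6 MHz ≤ fs/2 = 24.75 MHz, appears at 6 MHz.

6 MHz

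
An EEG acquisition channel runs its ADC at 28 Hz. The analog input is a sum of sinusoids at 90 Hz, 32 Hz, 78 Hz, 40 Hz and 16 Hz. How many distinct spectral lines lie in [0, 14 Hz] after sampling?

fs/2 = 14 Hz.
90 Hz mod fs = 6 Hz.
6 Hz ≤ fs/2 = 14 Hz, appears at 6 Hz.
32 Hz mod fs = 4 Hz.
4 Hz ≤ fs/2 = 14 Hz, appears at 4 Hz.
78 Hz mod fs = 22 Hz.
22 Hz > fs/2 = 14 Hz, folds to fs − 22 Hz = 6 Hz.
40 Hz mod fs = 12 Hz.
12 Hz ≤ fs/2 = 14 Hz, appears at 12 Hz.
16 Hz > fs/2 = 14 Hz, folds to fs − 16 Hz = 12 Hz.
Distinct values: {4 Hz, 6 Hz, 12 Hz} → 3.

3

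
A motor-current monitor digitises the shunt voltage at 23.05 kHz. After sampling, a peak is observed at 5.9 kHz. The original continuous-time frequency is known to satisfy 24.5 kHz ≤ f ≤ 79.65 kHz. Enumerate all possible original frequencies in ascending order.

Frequencies that alias to 5.9 kHz are k·fs ± 5.9 kHz for integer k ≥ 0.
k=0: 5.9 kHz.
k=1: 17.15 kHz, 28.95 kHz.
k=2: 40.2 kHz, 52 kHz.
k=3: 63.25 kHz, 75.05 kHz.
k=4: 86.3 kHz, 98.1 kHz.
Within [24.5 kHz, 79.65 kHz]: 28.95 kHz, 40.2 kHz, 52 kHz, 63.25 kHz, 75.05 kHz.

28.95 kHz, 40.2 kHz, 52 kHz, 63.25 kHz, 75.05 kHz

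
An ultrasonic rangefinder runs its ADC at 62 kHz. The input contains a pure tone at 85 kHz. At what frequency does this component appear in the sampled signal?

23 kHz

85 kHz mod fs = 23 kHz.
23 kHz ≤ fs/2 = 31 kHz, appears at 23 kHz.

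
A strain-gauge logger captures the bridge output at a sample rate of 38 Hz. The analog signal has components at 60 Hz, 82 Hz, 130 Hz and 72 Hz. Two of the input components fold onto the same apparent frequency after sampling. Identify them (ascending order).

60 Hz, 130 Hz

fs/2 = 19 Hz.
60 Hz mod fs = 22 Hz.
22 Hz > fs/2 = 19 Hz, folds to fs − 22 Hz = 16 Hz.
82 Hz mod fs = 6 Hz.
6 Hz ≤ fs/2 = 19 Hz, appears at 6 Hz.
130 Hz mod fs = 16 Hz.
16 Hz ≤ fs/2 = 19 Hz, appears at 16 Hz.
72 Hz mod fs = 34 Hz.
34 Hz > fs/2 = 19 Hz, folds to fs − 34 Hz = 4 Hz.
60 Hz and 130 Hz both map to 16 Hz.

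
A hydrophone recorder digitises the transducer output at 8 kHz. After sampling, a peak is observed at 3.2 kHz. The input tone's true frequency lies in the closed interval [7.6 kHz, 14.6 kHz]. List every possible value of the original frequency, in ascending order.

Frequencies that alias to 3.2 kHz are k·fs ± 3.2 kHz for integer k ≥ 0.
k=0: 3.2 kHz.
k=1: 4.8 kHz, 11.2 kHz.
k=2: 12.8 kHz, 19.2 kHz.
k=3: 20.8 kHz, 27.2 kHz.
Within [7.6 kHz, 14.6 kHz]: 11.2 kHz, 12.8 kHz.

11.2 kHz, 12.8 kHz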